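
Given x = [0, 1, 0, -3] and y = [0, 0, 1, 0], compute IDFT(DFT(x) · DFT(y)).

(x ⊛ y)[n] = Σ(m=0 to 3) x[m] · y[(n-m) mod 4]

Computing each output sample:
(x ⊛ y)[0] = 0
(x ⊛ y)[1] = -3
(x ⊛ y)[2] = 0
(x ⊛ y)[3] = 1

x ⊛ y = [0, -3, 0, 1]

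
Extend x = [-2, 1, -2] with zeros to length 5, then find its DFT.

Original 3-point DFT: [-3, -1.5000-2.5981i, -1.5000+2.5981i]
Zero-padded 5-point DFT provides frequency interpolation.

DFT_5([x, 0, ...]) = [-3, -0.0729+0.2245i, -3.4271-2.4899i, -3.4271+2.4899i, -0.0729-0.2245i]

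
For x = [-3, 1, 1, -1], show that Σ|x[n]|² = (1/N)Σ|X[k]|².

Time domain:
Σ|x[n]|² = |-3|² + |1|² + |1|² + |-1|² = 12.0000

Frequency domain:
(1/4)Σ|X[k]|² = (1/4)(|-2|² + |-4-2i|² + |-2|² + |-4+2i|²) = (1/4)·48.0000 = 12.0000

Both sides agree, confirming Parseval's theorem.

Σ|x[n]|² = (1/N)Σ|X[k]|² = 12.0000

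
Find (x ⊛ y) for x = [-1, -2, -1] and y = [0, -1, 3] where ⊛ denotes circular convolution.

(x ⊛ y)[n] = Σ(m=0 to 2) x[m] · y[(n-m) mod 3]

Computing each output sample:
(x ⊛ y)[0] = -5
(x ⊛ y)[1] = -2
(x ⊛ y)[2] = -1

x ⊛ y = [-5, -2, -1]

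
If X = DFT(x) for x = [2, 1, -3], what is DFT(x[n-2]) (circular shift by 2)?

Time shift by 2: X_shifted[k] = ω_3^(2k) · X[k]
Shifted x = [1, -3, 2]

DFT(x[n-2]) = [0, 1.5000+4.3301i, 1.5000-4.3301i]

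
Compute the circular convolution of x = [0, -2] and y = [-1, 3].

(x ⊛ y)[n] = Σ(m=0 to 1) x[m] · y[(n-m) mod 2]

Computing each output sample:
(x ⊛ y)[0] = -6
(x ⊛ y)[1] = 2

x ⊛ y = [-6, 2]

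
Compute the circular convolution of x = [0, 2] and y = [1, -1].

(x ⊛ y)[n] = Σ(m=0 to 1) x[m] · y[(n-m) mod 2]

Computing each output sample:
(x ⊛ y)[0] = -2
(x ⊛ y)[1] = 2

x ⊛ y = [-2, 2]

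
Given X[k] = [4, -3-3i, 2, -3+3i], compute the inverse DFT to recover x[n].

x[n] = (1/4) Σ(k=0 to 3) X[k] · e^(2πikn/4)

Computing each x[n]:
x[0] = 0
x[1] = 2
x[2] = 3
x[3] = -1

x = [0, 2, 3, -1]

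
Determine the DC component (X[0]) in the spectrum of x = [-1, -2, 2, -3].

X[0] = Σ(n=0 to 3) x[n] · ω_4^0 = Σ x[n]
= (-1) + (-2) + (2) + (-3)

X[0] = -4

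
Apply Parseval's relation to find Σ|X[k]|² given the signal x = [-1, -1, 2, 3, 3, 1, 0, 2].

Parseval: Σ|x[n]|² = (1/N)Σ|X[k]|², so Σ|X[k]|² = N·Σ|x[n]|² = 8·29.0000

Σ|X[k]|² = N·Σ|x[n]|² = 8·29.0000 = 232.0000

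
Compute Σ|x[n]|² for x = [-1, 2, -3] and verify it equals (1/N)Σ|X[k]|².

Time domain:
Σ|x[n]|² = |-1|² + |2|² + |-3|² = 14.0000

Frequency domain:
(1/3)Σ|X[k]|² = (1/3)(|-2|² + |-0.5000-4.3301i|² + |-0.5000+4.3301i|²) = (1/3)·42.0000 = 14.0000

Both sides agree, confirming Parseval's theorem.

Σ|x[n]|² = (1/N)Σ|X[k]|² = 14.0000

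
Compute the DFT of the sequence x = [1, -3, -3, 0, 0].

X[k] = Σ(n=0 to 4) x[n] · ω_5^(nk)
where ω_5 = e^(-2πi/5)

Computing each X[k]:
X[0] = -5
X[1] = 2.5000+4.6165i
X[2] = 2.5000-1.0898i
X[3] = 2.5000+1.0898i
X[4] = 2.5000-4.6165i

X = [-5, 2.5000+4.6165i, 2.5000-1.0898i, 2.5000+1.0898i, 2.5000-4.6165i]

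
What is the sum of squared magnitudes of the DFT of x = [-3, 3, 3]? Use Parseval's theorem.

Parseval: Σ|x[n]|² = (1/N)Σ|X[k]|², so Σ|X[k]|² = N·Σ|x[n]|² = 3·27.0000

Σ|X[k]|² = N·Σ|x[n]|² = 3·27.0000 = 81.0000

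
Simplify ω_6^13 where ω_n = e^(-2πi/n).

Since ω_6^6 = 1, powers reduce modulo 6.
13 mod 6 = 1
So ω_6^13 = ω_6^1 = e^(-2πi·1/6)

ω_6^13 = ω_6^1 = 0.5000-0.8660i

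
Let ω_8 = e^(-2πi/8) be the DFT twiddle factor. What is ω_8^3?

ω_8^3 = e^(-2πi·3/8)
= cos(-2π·3/8) + i·sin(-2π·3/8)
= cos(-6π/8) + i·sin(-6π/8)

ω_8^3 = cos(-6π/8) + i·sin(-6π/8) = -0.7071-0.7071i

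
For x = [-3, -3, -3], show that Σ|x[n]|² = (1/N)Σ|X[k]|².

Time domain:
Σ|x[n]|² = |-3|² + |-3|² + |-3|² = 27.0000

Frequency domain:
(1/3)Σ|X[k]|² = (1/3)(|-9|² + |0|² + |0|²) = (1/3)·81.0000 = 27.0000

Both sides agree, confirming Parseval's theorem.

Σ|x[n]|² = (1/N)Σ|X[k]|² = 27.0000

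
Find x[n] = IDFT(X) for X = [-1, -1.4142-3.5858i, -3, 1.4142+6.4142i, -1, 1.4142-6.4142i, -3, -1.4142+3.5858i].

x[n] = (1/8) Σ(k=0 to 7) X[k] · e^(2πikn/8)

Computing each x[n]:
x[0] = -1
x[1] = -1
x[2] = 3
x[3] = 0
x[4] = -1
x[5] = 1
x[6] = -2
x[7] = 0

x = [-1, -1, 3, 0, -1, 1, -2, 0]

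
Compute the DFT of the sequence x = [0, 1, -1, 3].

X[k] = Σ(n=0 to 3) x[n] · ω_4^(nk)
where ω_4 = e^(-2πi/4)

Computing each X[k]:
X[0] = 3
X[1] = 1+2i
X[2] = -5
X[3] = 1-2i

X = [3, 1+2i, -5, 1-2i]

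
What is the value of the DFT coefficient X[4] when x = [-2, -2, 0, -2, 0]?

X[4] = Σ(n=0 to 4) x[n] · ω_5^(4n) where ω_5 = e^(-2πi/5)
= (-2)·ω_5^0 + (-2)·ω_5^4 + (0)·ω_5^8 + (-2)·ω_5^12 + (0)·ω_5^16

X[4] = -1.0000-0.7265i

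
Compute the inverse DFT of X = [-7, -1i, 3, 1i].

x[n] = (1/4) Σ(k=0 to 3) X[k] · e^(2πikn/4)

Computing each x[n]:
x[0] = -1
x[1] = -2
x[2] = -1
x[3] = -3

x = [-1, -2, -1, -3]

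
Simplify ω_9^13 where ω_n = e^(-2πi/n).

Since ω_9^9 = 1, powers reduce modulo 9.
13 mod 9 = 4
So ω_9^13 = ω_9^4 = e^(-2πi·4/9)

ω_9^13 = ω_9^4 = -0.9397-0.3420i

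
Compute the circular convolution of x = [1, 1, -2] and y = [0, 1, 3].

(x ⊛ y)[n] = Σ(m=0 to 2) x[m] · y[(n-m) mod 3]

Computing each output sample:
(x ⊛ y)[0] = 1
(x ⊛ y)[1] = -5
(x ⊛ y)[2] = 4

x ⊛ y = [1, -5, 4]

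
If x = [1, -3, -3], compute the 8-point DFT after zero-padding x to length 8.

Original 3-point DFT: [-5, 4, 4]
Zero-padded 8-point DFT provides frequency interpolation.

DFT_8([x, 0, ...]) = [-5, -1.1213+5.1213i, 4+3i, 3.1213-0.8787i, 1, 3.1213+0.8787i, 4-3i, -1.1213-5.1213i]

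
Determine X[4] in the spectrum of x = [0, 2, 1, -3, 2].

X[4] = Σ(n=0 to 4) x[n] · ω_5^(4n) where ω_5 = e^(-2πi/5)
= (0)·ω_5^0 + (2)·ω_5^4 + (1)·ω_5^8 + (-3)·ω_5^12 + (2)·ω_5^16

X[4] = 2.8541+2.3511i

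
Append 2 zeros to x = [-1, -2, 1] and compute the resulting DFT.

Original 3-point DFT: [-2, -0.5000+2.5981i, -0.5000-2.5981i]
Zero-padded 5-point DFT provides frequency interpolation.

DFT_5([x, 0, ...]) = [-2, -2.4271+1.3143i, 0.9271+2.1266i, 0.9271-2.1266i, -2.4271-1.3143i]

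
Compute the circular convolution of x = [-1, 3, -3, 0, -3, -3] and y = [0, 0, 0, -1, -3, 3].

(x ⊛ y)[n] = Σ(m=0 to 5) x[m] · y[(n-m) mod 6]

Computing each output sample:
(x ⊛ y)[0] = 18
(x ⊛ y)[1] = -6
(x ⊛ y)[2] = 12
(x ⊛ y)[3] = 1
(x ⊛ y)[4] = -9
(x ⊛ y)[5] = -9

x ⊛ y = [18, -6, 12, 1, -9, -9]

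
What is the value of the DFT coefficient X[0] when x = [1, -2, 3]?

X[0] = Σ(n=0 to 2) x[n] · ω_3^0 = Σ x[n]
= (1) + (-2) + (3)

X[0] = 2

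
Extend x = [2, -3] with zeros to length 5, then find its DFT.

Original 2-point DFT: [-1, 5]
Zero-padded 5-point DFT provides frequency interpolation.

DFT_5([x, 0, ...]) = [-1, 1.0729+2.8532i, 4.4271+1.7634i, 4.4271-1.7634i, 1.0729-2.8532i]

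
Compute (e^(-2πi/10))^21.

Since ω_10^10 = 1, powers reduce modulo 10.
21 mod 10 = 1
So ω_10^21 = ω_10^1 = e^(-2πi·1/10)

ω_10^21 = ω_10^1 = 0.8090-0.5878i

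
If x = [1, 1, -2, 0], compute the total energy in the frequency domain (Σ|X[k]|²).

Parseval: Σ|x[n]|² = (1/N)Σ|X[k]|², so Σ|X[k]|² = N·Σ|x[n]|² = 4·6.0000

Σ|X[k]|² = N·Σ|x[n]|² = 4·6.0000 = 24.0000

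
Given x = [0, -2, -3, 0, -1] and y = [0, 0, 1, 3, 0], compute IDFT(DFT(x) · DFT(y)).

(x ⊛ y)[n] = Σ(m=0 to 4) x[m] · y[(n-m) mod 5]

Computing each output sample:
(x ⊛ y)[0] = -9
(x ⊛ y)[1] = -1
(x ⊛ y)[2] = -3
(x ⊛ y)[3] = -2
(x ⊛ y)[4] = -9

x ⊛ y = [-9, -1, -3, -2, -9]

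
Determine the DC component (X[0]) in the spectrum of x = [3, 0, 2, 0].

X[0] = Σ(n=0 to 3) x[n] · ω_4^0 = Σ x[n]
= (3) + (0) + (2) + (0)

X[0] = 5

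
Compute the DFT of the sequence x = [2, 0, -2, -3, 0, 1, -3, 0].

X[k] = Σ(n=0 to 7) x[n] · ω_8^(nk)
where ω_8 = e^(-2πi/8)

Computing each X[k]:
X[0] = -5
X[1] = 3.4142+1.8284i
X[2] = 7-4i
X[3] = 0.5858+3.8284i
X[4] = -1
X[5] = 0.5858-3.8284i
X[6] = 7+4i
X[7] = 3.4142-1.8284i

X = [-5, 3.4142+1.8284i, 7-4i, 0.5858+3.8284i, -1, 0.5858-3.8284i, 7+4i, 3.4142-1.8284i]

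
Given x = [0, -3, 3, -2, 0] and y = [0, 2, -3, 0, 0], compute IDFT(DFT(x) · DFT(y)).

(x ⊛ y)[n] = Σ(m=0 to 4) x[m] · y[(n-m) mod 5]

Computing each output sample:
(x ⊛ y)[0] = 6
(x ⊛ y)[1] = 0
(x ⊛ y)[2] = -6
(x ⊛ y)[3] = 15
(x ⊛ y)[4] = -13

x ⊛ y = [6, 0, -6, 15, -13]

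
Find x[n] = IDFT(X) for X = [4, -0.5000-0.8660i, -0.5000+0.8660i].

x[n] = (1/3) Σ(k=0 to 2) X[k] · e^(2πikn/3)

Computing each x[n]:
x[0] = 1
x[1] = 2
x[2] = 1

x = [1, 2, 1]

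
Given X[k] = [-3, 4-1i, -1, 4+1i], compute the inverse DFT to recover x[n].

x[n] = (1/4) Σ(k=0 to 3) X[k] · e^(2πikn/4)

Computing each x[n]:
x[0] = 1
x[1] = 0
x[2] = -3
x[3] = -1

x = [1, 0, -3, -1]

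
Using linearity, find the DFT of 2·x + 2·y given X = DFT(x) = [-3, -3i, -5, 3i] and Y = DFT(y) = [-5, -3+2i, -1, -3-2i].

By linearity: DFT(2x + 2y) = 2·DFT(x) + 2·DFT(y)
= 2·[-3, -3i, -5, 3i] + 2·[-5, -3+2i, -1, -3-2i]

Computing element-wise:
Z[0] = 2·(-3) + 2·(-5) = -16
Z[1] = 2·(-3i) + 2·(-3+2i) = -6-2i
Z[2] = 2·(-5) + 2·(-1) = -12
Z[3] = 2·(3i) + 2·(-3-2i) = -6+2i

DFT(2x + 2y) = 2·X + 2·Y = [-16, -6-2i, -12, -6+2i]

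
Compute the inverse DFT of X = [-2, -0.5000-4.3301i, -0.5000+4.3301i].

x[n] = (1/3) Σ(k=0 to 2) X[k] · e^(2πikn/3)

Computing each x[n]:
x[0] = -1
x[1] = 2
x[2] = -3

x = [-1, 2, -3]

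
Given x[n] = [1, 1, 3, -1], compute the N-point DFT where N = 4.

X[k] = Σ(n=0 to 3) x[n] · ω_4^(nk)
where ω_4 = e^(-2πi/4)

Computing each X[k]:
X[0] = 4
X[1] = -2-2i
X[2] = 4
X[3] = -2+2i

X = [4, -2-2i, 4, -2+2i]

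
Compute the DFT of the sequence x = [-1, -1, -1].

X[k] = Σ(n=0 to 2) x[n] · ω_3^(nk)
where ω_3 = e^(-2πi/3)

Computing each X[k]:
X[0] = -3
X[1] = 0
X[2] = 0

X = [-3, 0, 0]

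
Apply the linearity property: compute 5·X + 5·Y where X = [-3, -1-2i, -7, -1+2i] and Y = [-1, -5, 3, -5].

By linearity: DFT(5x + 5y) = 5·DFT(x) + 5·DFT(y)
= 5·[-3, -1-2i, -7, -1+2i] + 5·[-1, -5, 3, -5]

Computing element-wise:
Z[0] = 5·(-3) + 5·(-1) = -20
Z[1] = 5·(-1-2i) + 5·(-5) = -30-10i
Z[2] = 5·(-7) + 5·(3) = -20
Z[3] = 5·(-1+2i) + 5·(-5) = -30+10i

DFT(5x + 5y) = 5·X + 5·Y = [-20, -30-10i, -20, -30+10i]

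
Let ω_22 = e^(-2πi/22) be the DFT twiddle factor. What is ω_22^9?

ω_22^9 = e^(-2πi·9/22)
= cos(-2π·9/22) + i·sin(-2π·9/22)
= cos(-18π/22) + i·sin(-18π/22)

ω_22^9 = cos(-18π/22) + i·sin(-18π/22) = -0.8413-0.5406i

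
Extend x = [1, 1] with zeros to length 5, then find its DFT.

Original 2-point DFT: [2, 0]
Zero-padded 5-point DFT provides frequency interpolation.

DFT_5([x, 0, ...]) = [2, 1.3090-0.9511i, 0.1910-0.5878i, 0.1910+0.5878i, 1.3090+0.9511i]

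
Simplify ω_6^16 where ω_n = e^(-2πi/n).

Since ω_6^6 = 1, powers reduce modulo 6.
16 mod 6 = 4
So ω_6^16 = ω_6^4 = e^(-2πi·4/6)

ω_6^16 = ω_6^4 = -0.5000+0.8660i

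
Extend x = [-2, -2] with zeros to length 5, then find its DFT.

Original 2-point DFT: [-4, 0]
Zero-padded 5-point DFT provides frequency interpolation.

DFT_5([x, 0, ...]) = [-4, -2.6180+1.9021i, -0.3820+1.1756i, -0.3820-1.1756i, -2.6180-1.9021i]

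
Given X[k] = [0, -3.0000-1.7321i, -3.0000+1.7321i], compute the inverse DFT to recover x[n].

x[n] = (1/3) Σ(k=0 to 2) X[k] · e^(2πikn/3)

Computing each x[n]:
x[0] = -2
x[1] = 2
x[2] = 0

x = [-2, 2, 0]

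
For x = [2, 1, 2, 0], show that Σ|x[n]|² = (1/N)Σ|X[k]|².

Time domain:
Σ|x[n]|² = |2|² + |1|² + |2|² + |0|² = 9.0000

Frequency domain:
(1/4)Σ|X[k]|² = (1/4)(|5|² + |-1i|² + |3|² + |1i|²) = (1/4)·36.0000 = 9.0000

Both sides agree, confirming Parseval's theorem.

Σ|x[n]|² = (1/N)Σ|X[k]|² = 9.0000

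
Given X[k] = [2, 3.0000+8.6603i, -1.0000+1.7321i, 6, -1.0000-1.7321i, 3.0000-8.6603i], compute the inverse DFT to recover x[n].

x[n] = (1/6) Σ(k=0 to 5) X[k] · e^(2πikn/6)

Computing each x[n]:
x[0] = 2
x[1] = -3
x[2] = -1
x[3] = -2
x[4] = 3
x[5] = 3

x = [2, -3, -1, -2, 3, 3]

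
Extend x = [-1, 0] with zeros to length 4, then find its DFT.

Original 2-point DFT: [-1, -1]
Zero-padded 4-point DFT provides frequency interpolation.

DFT_4([x, 0, ...]) = [-1, -1, -1, -1]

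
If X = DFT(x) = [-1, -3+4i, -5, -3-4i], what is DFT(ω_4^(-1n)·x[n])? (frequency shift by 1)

Modulation property: DFT(ω_4^(-1n)·x[n]) = X[(k-1) mod 4], so circularly shift X by 1 positions.

X[k-1] = [-3-4i, -1, -3+4i, -5]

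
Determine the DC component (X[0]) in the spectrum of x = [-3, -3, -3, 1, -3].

X[0] = Σ(n=0 to 4) x[n] · ω_5^0 = Σ x[n]
= (-3) + (-3) + (-3) + (1) + (-3)

X[0] = -11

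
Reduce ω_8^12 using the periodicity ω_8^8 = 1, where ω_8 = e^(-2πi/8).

Since ω_8^8 = 1, powers reduce modulo 8.
12 mod 8 = 4
So ω_8^12 = ω_8^4 = e^(-2πi·4/8)

ω_8^12 = ω_8^4 = -1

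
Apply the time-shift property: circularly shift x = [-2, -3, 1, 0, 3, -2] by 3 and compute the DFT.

Time shift by 3: X_shifted[k] = ω_6^(3k) · X[k]
Shifted x = [0, 3, -2, -2, -3, 1]

DFT(x[n-3]) = [-3, 6.5000-2.5981i, -1.5000-0.8660i, -7, -1.5000+0.8660i, 6.5000+2.5981i]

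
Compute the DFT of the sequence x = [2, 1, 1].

X[k] = Σ(n=0 to 2) x[n] · ω_3^(nk)
where ω_3 = e^(-2πi/3)

Computing each X[k]:
X[0] = 4
X[1] = 1
X[2] = 1

X = [4, 1, 1]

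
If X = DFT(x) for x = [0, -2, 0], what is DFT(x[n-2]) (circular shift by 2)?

Time shift by 2: X_shifted[k] = ω_3^(2k) · X[k]
Shifted x = [-2, 0, 0]

DFT(x[n-2]) = [-2, -2, -2]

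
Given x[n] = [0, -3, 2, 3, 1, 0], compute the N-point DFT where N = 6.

X[k] = Σ(n=0 to 5) x[n] · ω_6^(nk)
where ω_6 = e^(-2πi/6)

Computing each X[k]:
X[0] = 3
X[1] = -6.0000+1.7321i
X[2] = 3.0000+3.4641i
X[3] = 3
X[4] = 3.0000-3.4641i
X[5] = -6.0000-1.7321i

X = [3, -6.0000+1.7321i, 3.0000+3.4641i, 3, 3.0000-3.4641i, -6.0000-1.7321i]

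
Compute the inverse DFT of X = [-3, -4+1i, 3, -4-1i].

x[n] = (1/4) Σ(k=0 to 3) X[k] · e^(2πikn/4)

Computing each x[n]:
x[0] = -2
x[1] = -2
x[2] = 2
x[3] = -1

x = [-2, -2, 2, -1]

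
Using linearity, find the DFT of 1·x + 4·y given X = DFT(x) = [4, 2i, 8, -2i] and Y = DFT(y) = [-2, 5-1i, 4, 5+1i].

By linearity: DFT(1x + 4y) = 1·DFT(x) + 4·DFT(y)
= 1·[4, 2i, 8, -2i] + 4·[-2, 5-1i, 4, 5+1i]

Computing element-wise:
Z[0] = 1·(4) + 4·(-2) = -4
Z[1] = 1·(2i) + 4·(5-1i) = 20-2i
Z[2] = 1·(8) + 4·(4) = 24
Z[3] = 1·(-2i) + 4·(5+1i) = 20+2i

DFT(1x + 4y) = 1·X + 4·Y = [-4, 20-2i, 24, 20+2i]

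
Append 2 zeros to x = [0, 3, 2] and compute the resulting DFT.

Original 3-point DFT: [5, -2.5000-0.8660i, -2.5000+0.8660i]
Zero-padded 5-point DFT provides frequency interpolation.

DFT_5([x, 0, ...]) = [5, -0.6910-4.0287i, -1.8090+0.1388i, -1.8090-0.1388i, -0.6910+4.0287i]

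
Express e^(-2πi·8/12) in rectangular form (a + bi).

ω_12^8 = e^(-2πi·8/12)
= cos(-2π·8/12) + i·sin(-2π·8/12)
= cos(-16π/12) + i·sin(-16π/12)

ω_12^8 = cos(-16π/12) + i·sin(-16π/12) = -0.5000+0.8660i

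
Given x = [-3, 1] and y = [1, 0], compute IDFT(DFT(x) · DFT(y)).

(x ⊛ y)[n] = Σ(m=0 to 1) x[m] · y[(n-m) mod 2]

Computing each output sample:
(x ⊛ y)[0] = -3
(x ⊛ y)[1] = 1

x ⊛ y = [-3, 1]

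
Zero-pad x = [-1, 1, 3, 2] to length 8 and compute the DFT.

Original 4-point DFT: [5, -4+1i, -1, -4-1i]
Zero-padded 8-point DFT provides frequency interpolation.

DFT_8([x, 0, ...]) = [5, -1.7071-5.1213i, -4+1i, -0.2929+0.8787i, -1, -0.2929-0.8787i, -4-1i, -1.7071+5.1213i]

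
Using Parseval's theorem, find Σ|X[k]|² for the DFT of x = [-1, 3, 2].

Parseval: Σ|x[n]|² = (1/N)Σ|X[k]|², so Σ|X[k]|² = N·Σ|x[n]|² = 3·14.0000

Σ|X[k]|² = N·Σ|x[n]|² = 3·14.0000 = 42.0000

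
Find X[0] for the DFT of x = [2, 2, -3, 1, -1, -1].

X[0] = Σ(n=0 to 5) x[n] · ω_6^0 = Σ x[n]
= (2) + (2) + (-3) + (1) + (-1) + (-1)

X[0] = 0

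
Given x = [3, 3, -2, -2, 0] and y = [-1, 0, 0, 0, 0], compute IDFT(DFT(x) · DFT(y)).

(x ⊛ y)[n] = Σ(m=0 to 4) x[m] · y[(n-m) mod 5]

Computing each output sample:
(x ⊛ y)[0] = -3
(x ⊛ y)[1] = -3
(x ⊛ y)[2] = 2
(x ⊛ y)[3] = 2
(x ⊛ y)[4] = 0

x ⊛ y = [-3, -3, 2, 2, 0]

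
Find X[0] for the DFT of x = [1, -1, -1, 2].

X[0] = Σ(n=0 to 3) x[n] · ω_4^0 = Σ x[n]
= (1) + (-1) + (-1) + (2)

X[0] = 1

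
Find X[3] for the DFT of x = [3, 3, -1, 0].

X[3] = Σ(n=0 to 3) x[n] · ω_4^(3n) where ω_4 = e^(-2πi/4)
= (3)·ω_4^0 + (3)·ω_4^3 + (-1)·ω_4^6 + (0)·ω_4^9

X[3] = 4+3i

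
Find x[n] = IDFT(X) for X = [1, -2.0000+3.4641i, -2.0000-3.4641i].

x[n] = (1/3) Σ(k=0 to 2) X[k] · e^(2πikn/3)

Computing each x[n]:
x[0] = -1
x[1] = -1
x[2] = 3

x = [-1, -1, 3]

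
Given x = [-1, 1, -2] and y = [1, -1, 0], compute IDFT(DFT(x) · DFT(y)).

(x ⊛ y)[n] = Σ(m=0 to 2) x[m] · y[(n-m) mod 3]

Computing each output sample:
(x ⊛ y)[0] = 1
(x ⊛ y)[1] = 2
(x ⊛ y)[2] = -3

x ⊛ y = [1, 2, -3]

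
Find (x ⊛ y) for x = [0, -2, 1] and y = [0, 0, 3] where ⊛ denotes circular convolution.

(x ⊛ y)[n] = Σ(m=0 to 2) x[m] · y[(n-m) mod 3]

Computing each output sample:
(x ⊛ y)[0] = -6
(x ⊛ y)[1] = 3
(x ⊛ y)[2] = 0

x ⊛ y = [-6, 3, 0]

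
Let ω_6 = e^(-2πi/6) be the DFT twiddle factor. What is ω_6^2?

ω_6^2 = e^(-2πi·2/6)
= cos(-2π·2/6) + i·sin(-2π·2/6)
= cos(-4π/6) + i·sin(-4π/6)

ω_6^2 = cos(-4π/6) + i·sin(-4π/6) = -0.5000-0.8660i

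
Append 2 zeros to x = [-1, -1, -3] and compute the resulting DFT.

Original 3-point DFT: [-5, 1.0000-1.7321i, 1.0000+1.7321i]
Zero-padded 5-point DFT provides frequency interpolation.

DFT_5([x, 0, ...]) = [-5, 1.1180+2.7144i, -1.1180-2.2654i, -1.1180+2.2654i, 1.1180-2.7144i]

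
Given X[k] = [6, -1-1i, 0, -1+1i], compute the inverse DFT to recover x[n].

x[n] = (1/4) Σ(k=0 to 3) X[k] · e^(2πikn/4)

Computing each x[n]:
x[0] = 1
x[1] = 2
x[2] = 2
x[3] = 1

x = [1, 2, 2, 1]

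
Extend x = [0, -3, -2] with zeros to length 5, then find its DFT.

Original 3-point DFT: [-5, 2.5000+0.8660i, 2.5000-0.8660i]
Zero-padded 5-point DFT provides frequency interpolation.

DFT_5([x, 0, ...]) = [-5, 0.6910+4.0287i, 1.8090-0.1388i, 1.8090+0.1388i, 0.6910-4.0287i]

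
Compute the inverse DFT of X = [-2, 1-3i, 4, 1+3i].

x[n] = (1/4) Σ(k=0 to 3) X[k] · e^(2πikn/4)

Computing each x[n]:
x[0] = 1
x[1] = 0
x[2] = 0
x[3] = -3

x = [1, 0, 0, -3]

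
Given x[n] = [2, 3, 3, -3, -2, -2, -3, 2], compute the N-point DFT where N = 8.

X[k] = Σ(n=0 to 7) x[n] · ω_8^(nk)
where ω_8 = e^(-2πi/8)

Computing each X[k]:
X[0] = 0
X[1] = 11.0711-6.0000i
X[2] = -2i
X[3] = -3.0711+6.0000i
X[4] = 0
X[5] = -3.0711-6.0000i
X[6] = 2i
X[7] = 11.0711+6.0000i

X = [0, 11.0711-6.0000i, -2i, -3.0711+6.0000i, 0, -3.0711-6.0000i, 2i, 11.0711+6.0000i]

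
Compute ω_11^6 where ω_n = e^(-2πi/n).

ω_11^6 = e^(-2πi·6/11)
= cos(-2π·6/11) + i·sin(-2π·6/11)
= cos(-12π/11) + i·sin(-12π/11)

ω_11^6 = cos(-12π/11) + i·sin(-12π/11) = -0.9595+0.2817i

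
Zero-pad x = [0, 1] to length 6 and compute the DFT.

Original 2-point DFT: [1, -1]
Zero-padded 6-point DFT provides frequency interpolation.

DFT_6([x, 0, ...]) = [1, 0.5000-0.8660i, -0.5000-0.8660i, -1, -0.5000+0.8660i, 0.5000+0.8660i]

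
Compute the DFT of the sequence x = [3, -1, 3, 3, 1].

X[k] = Σ(n=0 to 4) x[n] · ω_5^(nk)
where ω_5 = e^(-2πi/5)

Computing each X[k]:
X[0] = 9
X[1] = -1.8541+1.9021i
X[2] = 4.8541+1.1756i
X[3] = 4.8541-1.1756i
X[4] = -1.8541-1.9021i

X = [9, -1.8541+1.9021i, 4.8541+1.1756i, 4.8541-1.1756i, -1.8541-1.9021i]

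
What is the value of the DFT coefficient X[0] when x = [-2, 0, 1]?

X[0] = Σ(n=0 to 2) x[n] · ω_3^0 = Σ x[n]
= (-2) + (0) + (1)

X[0] = -1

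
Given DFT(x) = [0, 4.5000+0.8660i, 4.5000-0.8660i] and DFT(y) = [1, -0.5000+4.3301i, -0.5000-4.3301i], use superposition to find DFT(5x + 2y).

By linearity: DFT(5x + 2y) = 5·DFT(x) + 2·DFT(y)
= 5·[0, 4.5000+0.8660i, 4.5000-0.8660i] + 2·[1, -0.5000+4.3301i, -0.5000-4.3301i]

Computing element-wise:
Z[0] = 5·(0) + 2·(1) = 2
Z[1] = 5·(4.5000+0.8660i) + 2·(-0.5000+4.3301i) = 21.5000+12.9902i
Z[2] = 5·(4.5000-0.8660i) + 2·(-0.5000-4.3301i) = 21.5000-12.9902i

DFT(5x + 2y) = 5·X + 2·Y = [2, 21.5000+12.9902i, 21.5000-12.9902i]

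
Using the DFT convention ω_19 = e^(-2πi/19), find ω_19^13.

ω_19^13 = e^(-2πi·13/19)
= cos(-2π·13/19) + i·sin(-2π·13/19)
= cos(-26π/19) + i·sin(-26π/19)

ω_19^13 = cos(-26π/19) + i·sin(-26π/19) = -0.4017+0.9158i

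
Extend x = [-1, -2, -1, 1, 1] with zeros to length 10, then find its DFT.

Original 5-point DFT: [-2, -1.3090+4.0287i, -0.1910-0.1388i, -0.1910+0.1388i, -1.3090-4.0287i]
Zero-padded 10-point DFT provides frequency interpolation.

DFT_10([x, 0, ...]) = [-2, -4.0451+0.5878i, -1.3090+4.0287i, 1.5451+0.9511i, -0.1910-0.1388i, 0, -0.1910+0.1388i, 1.5451-0.9511i, -1.3090-4.0287i, -4.0451-0.5878i]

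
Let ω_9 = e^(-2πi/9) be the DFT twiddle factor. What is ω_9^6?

ω_9^6 = e^(-2πi·6/9)
= cos(-2π·6/9) + i·sin(-2π·6/9)
= cos(-12π/9) + i·sin(-12π/9)

ω_9^6 = cos(-12π/9) + i·sin(-12π/9) = -0.5000+0.8660i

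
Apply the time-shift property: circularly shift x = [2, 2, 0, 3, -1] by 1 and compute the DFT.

Time shift by 1: X_shifted[k] = ω_5^(1k) · X[k]
Shifted x = [-1, 2, 2, 0, 3]

DFT(x[n-1]) = [6, -1.0729-0.2245i, -4.4271+2.4899i, -4.4271-2.4899i, -1.0729+0.2245i]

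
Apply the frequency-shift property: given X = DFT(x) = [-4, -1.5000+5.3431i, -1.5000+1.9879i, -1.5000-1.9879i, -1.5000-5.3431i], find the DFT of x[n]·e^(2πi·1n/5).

Modulation property: DFT(ω_5^(-1n)·x[n]) = X[(k-1) mod 5], so circularly shift X by 1 positions.

X[k-1] = [-1.5000-5.3431i, -4, -1.5000+5.3431i, -1.5000+1.9879i, -1.5000-1.9879i]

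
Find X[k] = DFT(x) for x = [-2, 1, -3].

X[k] = Σ(n=0 to 2) x[n] · ω_3^(nk)
where ω_3 = e^(-2πi/3)

Computing each X[k]:
X[0] = -4
X[1] = -1.0000-3.4641i
X[2] = -1.0000+3.4641i

X = [-4, -1.0000-3.4641i, -1.0000+3.4641i]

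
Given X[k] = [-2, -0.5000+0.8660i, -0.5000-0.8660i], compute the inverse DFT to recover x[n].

x[n] = (1/3) Σ(k=0 to 2) X[k] · e^(2πikn/3)

Computing each x[n]:
x[0] = -1
x[1] = -1
x[2] = 0

x = [-1, -1, 0]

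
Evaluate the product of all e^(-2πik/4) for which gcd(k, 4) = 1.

The primitive 4th roots of unity are ω_4^k for k coprime to 4: k ∈ {1, 3}
Their product equals the constant term of the cyclotomic polynomial Φ_4(x) up to sign.
For n ≥ 3, the product of all primitive nth roots of unity is 1. (For n=1 it is 1; for n=2 it is -1.)

1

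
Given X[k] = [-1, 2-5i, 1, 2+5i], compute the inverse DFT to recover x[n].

x[n] = (1/4) Σ(k=0 to 3) X[k] · e^(2πikn/4)

Computing each x[n]:
x[0] = 1
x[1] = 2
x[2] = -1
x[3] = -3

x = [1, 2, -1, -3]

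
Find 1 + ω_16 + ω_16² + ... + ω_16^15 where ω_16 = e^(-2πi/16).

Sum of all nth roots of unity equals 0 for n > 1 (geometric series with r ≠ 1).

0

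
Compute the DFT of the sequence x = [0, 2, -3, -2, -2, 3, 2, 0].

X[k] = Σ(n=0 to 7) x[n] · ω_8^(nk)
where ω_8 = e^(-2πi/8)

Computing each X[k]:
X[0] = 0
X[1] = 2.7071+7.1213i
X[2] = -1-7i
X[3] = 1.2929-2.8787i
X[4] = -6
X[5] = 1.2929+2.8787i
X[6] = -1+7i
X[7] = 2.7071-7.1213i

X = [0, 2.7071+7.1213i, -1-7i, 1.2929-2.8787i, -6, 1.2929+2.8787i, -1+7i, 2.7071-7.1213i]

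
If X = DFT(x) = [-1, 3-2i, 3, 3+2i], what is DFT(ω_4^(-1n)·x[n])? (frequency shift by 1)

Modulation property: DFT(ω_4^(-1n)·x[n]) = X[(k-1) mod 4], so circularly shift X by 1 positions.

X[k-1] = [3+2i, -1, 3-2i, 3]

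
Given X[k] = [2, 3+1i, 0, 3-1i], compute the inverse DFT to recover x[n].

x[n] = (1/4) Σ(k=0 to 3) X[k] · e^(2πikn/4)

Computing each x[n]:
x[0] = 2
x[1] = 0
x[2] = -1
x[3] = 1

x = [2, 0, -1, 1]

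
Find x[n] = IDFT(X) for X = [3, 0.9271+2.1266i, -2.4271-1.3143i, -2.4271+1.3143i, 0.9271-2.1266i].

x[n] = (1/5) Σ(k=0 to 4) X[k] · e^(2πikn/5)

Computing each x[n]:
x[0] = 0
x[1] = 1
x[2] = -1
x[3] = 1
x[4] = 2

x = [0, 1, -1, 1, 2]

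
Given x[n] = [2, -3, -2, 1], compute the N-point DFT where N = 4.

X[k] = Σ(n=0 to 3) x[n] · ω_4^(nk)
where ω_4 = e^(-2πi/4)

Computing each X[k]:
X[0] = -2
X[1] = 4+4i
X[2] = 2
X[3] = 4-4i

X = [-2, 4+4i, 2, 4-4i]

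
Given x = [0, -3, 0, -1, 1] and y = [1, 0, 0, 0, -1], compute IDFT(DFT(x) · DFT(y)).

(x ⊛ y)[n] = Σ(m=0 to 4) x[m] · y[(n-m) mod 5]

Computing each output sample:
(x ⊛ y)[0] = 3
(x ⊛ y)[1] = -3
(x ⊛ y)[2] = 1
(x ⊛ y)[3] = -2
(x ⊛ y)[4] = 1

x ⊛ y = [3, -3, 1, -2, 1]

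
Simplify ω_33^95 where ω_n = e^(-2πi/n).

Since ω_33^33 = 1, powers reduce modulo 33.
95 mod 33 = 29
So ω_33^95 = ω_33^29 = e^(-2πi·29/33)

ω_33^95 = ω_33^29 = 0.7237+0.6901i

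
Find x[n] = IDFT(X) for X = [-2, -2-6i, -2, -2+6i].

x[n] = (1/4) Σ(k=0 to 3) X[k] · e^(2πikn/4)

Computing each x[n]:
x[0] = -2
x[1] = 3
x[2] = 0
x[3] = -3

x = [-2, 3, 0, -3]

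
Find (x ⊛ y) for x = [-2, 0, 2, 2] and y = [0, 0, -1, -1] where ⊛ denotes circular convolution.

(x ⊛ y)[n] = Σ(m=0 to 3) x[m] · y[(n-m) mod 4]

Computing each output sample:
(x ⊛ y)[0] = -2
(x ⊛ y)[1] = -4
(x ⊛ y)[2] = 0
(x ⊛ y)[3] = 2

x ⊛ y = [-2, -4, 0, 2]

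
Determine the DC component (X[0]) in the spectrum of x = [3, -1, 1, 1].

X[0] = Σ(n=0 to 3) x[n] · ω_4^0 = Σ x[n]
= (3) + (-1) + (1) + (1)

X[0] = 4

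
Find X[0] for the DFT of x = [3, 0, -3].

X[0] = Σ(n=0 to 2) x[n] · ω_3^0 = Σ x[n]
= (3) + (0) + (-3)

X[0] = 0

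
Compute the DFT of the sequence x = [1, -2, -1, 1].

X[k] = Σ(n=0 to 3) x[n] · ω_4^(nk)
where ω_4 = e^(-2πi/4)

Computing each X[k]:
X[0] = -1
X[1] = 2+3i
X[2] = 1
X[3] = 2-3i

X = [-1, 2+3i, 1, 2-3i]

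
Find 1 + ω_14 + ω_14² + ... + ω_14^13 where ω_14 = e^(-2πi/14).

Sum of all nth roots of unity equals 0 for n > 1 (geometric series with r ≠ 1).

0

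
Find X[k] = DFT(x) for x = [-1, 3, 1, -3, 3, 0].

X[k] = Σ(n=0 to 5) x[n] · ω_6^(nk)
where ω_6 = e^(-2πi/6)

Computing each X[k]:
X[0] = 3
X[1] = 1.5000-0.8660i
X[2] = -7.5000-4.3301i
X[3] = 3
X[4] = -7.5000+4.3301i
X[5] = 1.5000+0.8660i

X = [3, 1.5000-0.8660i, -7.5000-4.3301i, 3, -7.5000+4.3301i, 1.5000+0.8660i]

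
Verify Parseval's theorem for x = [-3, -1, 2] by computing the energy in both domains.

Time domain:
Σ|x[n]|² = |-3|² + |-1|² + |2|² = 14.0000

Frequency domain:
(1/3)Σ|X[k]|² = (1/3)(|-2|² + |-3.5000+2.5981i|² + |-3.5000-2.5981i|²) = (1/3)·42.0000 = 14.0000

Both sides agree, confirming Parseval's theorem.

Σ|x[n]|² = (1/N)Σ|X[k]|² = 14.0000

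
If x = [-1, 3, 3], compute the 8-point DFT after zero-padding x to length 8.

Original 3-point DFT: [5, -4, -4]
Zero-padded 8-point DFT provides frequency interpolation.

DFT_8([x, 0, ...]) = [5, 1.1213-5.1213i, -4-3i, -3.1213+0.8787i, -1, -3.1213-0.8787i, -4+3i, 1.1213+5.1213i]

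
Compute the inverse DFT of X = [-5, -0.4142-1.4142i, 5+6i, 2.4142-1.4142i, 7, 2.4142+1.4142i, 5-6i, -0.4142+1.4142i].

x[n] = (1/8) Σ(k=0 to 7) X[k] · e^(2πikn/8)

Computing each x[n]:
x[0] = 2
x[1] = -3
x[2] = -1
x[3] = 1
x[4] = 1
x[5] = -3
x[6] = -1
x[7] = -1

x = [2, -3, -1, 1, 1, -3, -1, -1]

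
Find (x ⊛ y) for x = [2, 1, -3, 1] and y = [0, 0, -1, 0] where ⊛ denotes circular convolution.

(x ⊛ y)[n] = Σ(m=0 to 3) x[m] · y[(n-m) mod 4]

Computing each output sample:
(x ⊛ y)[0] = 3
(x ⊛ y)[1] = -1
(x ⊛ y)[2] = -2
(x ⊛ y)[3] = -1

x ⊛ y = [3, -1, -2, -1]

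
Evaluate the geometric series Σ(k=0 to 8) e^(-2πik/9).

Sum of all nth roots of unity equals 0 for n > 1 (geometric series with r ≠ 1).

0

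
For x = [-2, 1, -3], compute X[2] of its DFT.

X[2] = Σ(n=0 to 2) x[n] · ω_3^(2n) where ω_3 = e^(-2πi/3)
= (-2)·ω_3^0 + (1)·ω_3^2 + (-3)·ω_3^4

X[2] = -1.0000+3.4641i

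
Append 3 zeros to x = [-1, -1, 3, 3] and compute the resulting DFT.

Original 4-point DFT: [4, -4+4i, 0, -4-4i]
Zero-padded 7-point DFT provides frequency interpolation.

DFT_7([x, 0, ...]) = [4, -4.9940-3.4446i, -1.6099+4.6221i, 1.1039-0.1454i, 1.1039+0.1454i, -1.6099-4.6221i, -4.9940+3.4446i]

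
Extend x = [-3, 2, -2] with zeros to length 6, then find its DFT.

Original 3-point DFT: [-3, -3.0000-3.4641i, -3.0000+3.4641i]
Zero-padded 6-point DFT provides frequency interpolation.

DFT_6([x, 0, ...]) = [-3, -1, -3.0000-3.4641i, -7, -3.0000+3.4641i, -1]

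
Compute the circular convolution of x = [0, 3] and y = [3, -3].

(x ⊛ y)[n] = Σ(m=0 to 1) x[m] · y[(n-m) mod 2]

Computing each output sample:
(x ⊛ y)[0] = -9
(x ⊛ y)[1] = 9

x ⊛ y = [-9, 9]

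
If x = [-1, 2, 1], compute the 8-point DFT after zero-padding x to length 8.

Original 3-point DFT: [2, -2.5000-0.8660i, -2.5000+0.8660i]
Zero-padded 8-point DFT provides frequency interpolation.

DFT_8([x, 0, ...]) = [2, 0.4142-2.4142i, -2-2i, -2.4142-0.4142i, -2, -2.4142+0.4142i, -2+2i, 0.4142+2.4142i]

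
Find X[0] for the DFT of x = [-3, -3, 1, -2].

X[0] = Σ(n=0 to 3) x[n] · ω_4^0 = Σ x[n]
= (-3) + (-3) + (1) + (-2)

X[0] = -7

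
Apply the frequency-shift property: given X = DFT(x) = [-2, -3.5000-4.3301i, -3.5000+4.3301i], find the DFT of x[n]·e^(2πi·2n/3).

Modulation property: DFT(ω_3^(-2n)·x[n]) = X[(k-2) mod 3], so circularly shift X by 2 positions.

X[k-2] = [-3.5000-4.3301i, -3.5000+4.3301i, -2]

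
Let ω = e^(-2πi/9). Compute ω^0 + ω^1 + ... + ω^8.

Sum of all nth roots of unity equals 0 for n > 1 (geometric series with r ≠ 1).

0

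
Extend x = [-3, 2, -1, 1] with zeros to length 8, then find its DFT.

Original 4-point DFT: [-1, -2-1i, -7, -2+1i]
Zero-padded 8-point DFT provides frequency interpolation.

DFT_8([x, 0, ...]) = [-1, -2.2929-1.1213i, -2-1i, -3.7071-3.1213i, -7, -3.7071+3.1213i, -2+1i, -2.2929+1.1213i]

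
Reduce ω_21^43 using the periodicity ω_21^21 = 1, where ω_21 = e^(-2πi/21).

Since ω_21^21 = 1, powers reduce modulo 21.
43 mod 21 = 1
So ω_21^43 = ω_21^1 = e^(-2πi·1/21)

ω_21^43 = ω_21^1 = 0.9556-0.2948i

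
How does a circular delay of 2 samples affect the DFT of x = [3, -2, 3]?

Time shift by 2: X_shifted[k] = ω_3^(2k) · X[k]
Shifted x = [-2, 3, 3]

DFT(x[n-2]) = [4, -5, -5]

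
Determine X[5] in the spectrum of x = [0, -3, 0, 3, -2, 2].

X[5] = Σ(n=0 to 5) x[n] · ω_6^(5n) where ω_6 = e^(-2πi/6)
= (0)·ω_6^0 + (-3)·ω_6^5 + (0)·ω_6^10 + (3)·ω_6^15 + (-2)·ω_6^20 + (2)·ω_6^25

X[5] = -2.5000-2.5981i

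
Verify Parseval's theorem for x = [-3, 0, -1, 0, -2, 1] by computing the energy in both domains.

Time domain:
Σ|x[n]|² = |-3|² + |0|² + |-1|² + |0|² + |-2|² + |1|² = 15.0000

Frequency domain:
(1/6)Σ|X[k]|² = (1/6)(|-5|² + |-1|² + |-2.0000+1.7321i|² + |-7|² + |-2.0000-1.7321i|² + |-1|²) = (1/6)·90.0000 = 15.0000

Both sides agree, confirming Parseval's theorem.

Σ|x[n]|² = (1/N)Σ|X[k]|² = 15.0000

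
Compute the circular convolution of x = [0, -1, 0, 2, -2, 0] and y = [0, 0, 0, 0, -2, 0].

(x ⊛ y)[n] = Σ(m=0 to 5) x[m] · y[(n-m) mod 6]

Computing each output sample:
(x ⊛ y)[0] = 0
(x ⊛ y)[1] = -4
(x ⊛ y)[2] = 4
(x ⊛ y)[3] = 0
(x ⊛ y)[4] = 0
(x ⊛ y)[5] = 2

x ⊛ y = [0, -4, 4, 0, 0, 2]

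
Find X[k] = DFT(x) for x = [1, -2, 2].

X[k] = Σ(n=0 to 2) x[n] · ω_3^(nk)
where ω_3 = e^(-2πi/3)

Computing each X[k]:
X[0] = 1
X[1] = 1.0000+3.4641i
X[2] = 1.0000-3.4641i

X = [1, 1.0000+3.4641i, 1.0000-3.4641i]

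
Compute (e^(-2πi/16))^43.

Since ω_16^16 = 1, powers reduce modulo 16.
43 mod 16 = 11
So ω_16^43 = ω_16^11 = e^(-2πi·11/16)

ω_16^43 = ω_16^11 = -0.3827+0.9239i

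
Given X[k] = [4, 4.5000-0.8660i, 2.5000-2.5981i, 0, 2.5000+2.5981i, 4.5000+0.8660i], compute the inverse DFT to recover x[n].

x[n] = (1/6) Σ(k=0 to 5) X[k] · e^(2πikn/6)

Computing each x[n]:
x[0] = 3
x[1] = 2
x[2] = -1
x[3] = 0
x[4] = 0
x[5] = 0

x = [3, 2, -1, 0, 0, 0]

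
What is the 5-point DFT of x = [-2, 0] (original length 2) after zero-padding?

Original 2-point DFT: [-2, -2]
Zero-padded 5-point DFT provides frequency interpolation.

DFT_5([x, 0, ...]) = [-2, -2, -2, -2, -2]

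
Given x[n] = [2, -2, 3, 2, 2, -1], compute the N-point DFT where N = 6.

X[k] = Σ(n=0 to 5) x[n] · ω_6^(nk)
where ω_6 = e^(-2πi/6)

Computing each X[k]:
X[0] = 6
X[1] = -4
X[2] = 3.0000+1.7321i
X[3] = 8
X[4] = 3.0000-1.7321i
X[5] = -4

X = [6, -4, 3.0000+1.7321i, 8, 3.0000-1.7321i, -4]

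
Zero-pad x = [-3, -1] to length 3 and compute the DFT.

Original 2-point DFT: [-4, -2]
Zero-padded 3-point DFT provides frequency interpolation.

DFT_3([x, 0, ...]) = [-4, -2.5000+0.8660i, -2.5000-0.8660i]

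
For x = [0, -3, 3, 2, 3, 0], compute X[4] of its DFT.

X[4] = Σ(n=0 to 5) x[n] · ω_6^(4n) where ω_6 = e^(-2πi/6)
= (0)·ω_6^0 + (-3)·ω_6^4 + (3)·ω_6^8 + (2)·ω_6^12 + (3)·ω_6^16 + (0)·ω_6^20

X[4] = 0.5000-2.5981i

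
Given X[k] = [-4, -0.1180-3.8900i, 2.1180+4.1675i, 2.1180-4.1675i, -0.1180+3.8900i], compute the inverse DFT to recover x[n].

x[n] = (1/5) Σ(k=0 to 4) X[k] · e^(2πikn/5)

Computing each x[n]:
x[0] = 0
x[1] = -1
x[2] = 2
x[3] = -3
x[4] = -2

x = [0, -1, 2, -3, -2]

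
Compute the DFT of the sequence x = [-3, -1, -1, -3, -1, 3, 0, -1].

X[k] = Σ(n=0 to 7) x[n] · ω_8^(nk)
where ω_8 = e^(-2πi/8)

Computing each X[k]:
X[0] = -7
X[1] = -3.4142+5.2426i
X[2] = -3-6i
X[3] = -0.5858+3.2426i
X[4] = -3
X[5] = -0.5858-3.2426i
X[6] = -3+6i
X[7] = -3.4142-5.2426i

X = [-7, -3.4142+5.2426i, -3-6i, -0.5858+3.2426i, -3, -0.5858-3.2426i, -3+6i, -3.4142-5.2426i]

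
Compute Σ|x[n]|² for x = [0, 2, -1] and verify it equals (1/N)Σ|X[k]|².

Time domain:
Σ|x[n]|² = |0|² + |2|² + |-1|² = 5.0000

Frequency domain:
(1/3)Σ|X[k]|² = (1/3)(|1|² + |-0.5000-2.5981i|² + |-0.5000+2.5981i|²) = (1/3)·15.0000 = 5.0000

Both sides agree, confirming Parseval's theorem.

Σ|x[n]|² = (1/N)Σ|X[k]|² = 5.0000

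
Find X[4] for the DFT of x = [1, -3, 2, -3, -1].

X[4] = Σ(n=0 to 4) x[n] · ω_5^(4n) where ω_5 = e^(-2πi/5)
= (1)·ω_5^0 + (-3)·ω_5^4 + (2)·ω_5^8 + (-3)·ω_5^12 + (-1)·ω_5^16

X[4] = 0.5729+1.0368i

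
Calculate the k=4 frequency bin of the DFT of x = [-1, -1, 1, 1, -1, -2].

X[4] = Σ(n=0 to 5) x[n] · ω_6^(4n) where ω_6 = e^(-2πi/6)
= (-1)·ω_6^0 + (-1)·ω_6^4 + (1)·ω_6^8 + (1)·ω_6^12 + (-1)·ω_6^16 + (-2)·ω_6^20

X[4] = 1.5000-0.8660i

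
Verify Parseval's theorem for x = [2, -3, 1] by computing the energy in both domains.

Time domain:
Σ|x[n]|² = |2|² + |-3|² + |1|² = 14.0000

Frequency domain:
(1/3)Σ|X[k]|² = (1/3)(|0|² + |3.0000+3.4641i|² + |3.0000-3.4641i|²) = (1/3)·42.0000 = 14.0000

Both sides agree, confirming Parseval's theorem.

Σ|x[n]|² = (1/N)Σ|X[k]|² = 14.0000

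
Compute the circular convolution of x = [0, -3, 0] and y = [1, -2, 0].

(x ⊛ y)[n] = Σ(m=0 to 2) x[m] · y[(n-m) mod 3]

Computing each output sample:
(x ⊛ y)[0] = 0
(x ⊛ y)[1] = -3
(x ⊛ y)[2] = 6

x ⊛ y = [0, -3, 6]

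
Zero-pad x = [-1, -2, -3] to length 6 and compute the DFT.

Original 3-point DFT: [-6, 1.5000-0.8660i, 1.5000+0.8660i]
Zero-padded 6-point DFT provides frequency interpolation.

DFT_6([x, 0, ...]) = [-6, -0.5000+4.3301i, 1.5000-0.8660i, -2, 1.5000+0.8660i, -0.5000-4.3301i]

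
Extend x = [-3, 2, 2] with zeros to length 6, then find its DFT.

Original 3-point DFT: [1, -5, -5]
Zero-padded 6-point DFT provides frequency interpolation.

DFT_6([x, 0, ...]) = [1, -3.0000-3.4641i, -5, -3, -5, -3.0000+3.4641i]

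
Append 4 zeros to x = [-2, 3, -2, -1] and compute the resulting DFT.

Original 4-point DFT: [-2, -4i, -6, 4i]
Zero-padded 8-point DFT provides frequency interpolation.

DFT_8([x, 0, ...]) = [-2, 0.8284+0.5858i, -4i, -4.8284-3.4142i, -6, -4.8284+3.4142i, 4i, 0.8284-0.5858i]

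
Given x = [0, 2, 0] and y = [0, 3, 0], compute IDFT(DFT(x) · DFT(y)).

(x ⊛ y)[n] = Σ(m=0 to 2) x[m] · y[(n-m) mod 3]

Computing each output sample:
(x ⊛ y)[0] = 0
(x ⊛ y)[1] = 0
(x ⊛ y)[2] = 6

x ⊛ y = [0, 0, 6]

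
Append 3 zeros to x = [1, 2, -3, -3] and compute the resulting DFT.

Original 4-point DFT: [-3, 4-5i, -1, 4+5i]
Zero-padded 7-point DFT provides frequency interpolation.

DFT_7([x, 0, ...]) = [-3, 5.6174+2.6628i, 1.3874-5.5970i, -2.0048-0.2885i, -2.0048+0.2885i, 1.3874+5.5970i, 5.6174-2.6628i]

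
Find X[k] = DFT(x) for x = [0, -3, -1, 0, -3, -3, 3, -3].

X[k] = Σ(n=0 to 7) x[n] · ω_8^(nk)
where ω_8 = e^(-2πi/8)

Computing each X[k]:
X[0] = -10
X[1] = 0.8787+1.8787i
X[2] = -5+3i
X[3] = 5.1213-6.1213i
X[4] = 8
X[5] = 5.1213+6.1213i
X[6] = -5-3i
X[7] = 0.8787-1.8787i

X = [-10, 0.8787+1.8787i, -5+3i, 5.1213-6.1213i, 8, 5.1213+6.1213i, -5-3i, 0.8787-1.8787i]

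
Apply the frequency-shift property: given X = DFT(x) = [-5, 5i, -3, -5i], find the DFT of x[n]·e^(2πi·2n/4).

Modulation property: DFT(ω_4^(-2n)·x[n]) = X[(k-2) mod 4], so circularly shift X by 2 positions.

X[k-2] = [-3, -5i, -5, 5i]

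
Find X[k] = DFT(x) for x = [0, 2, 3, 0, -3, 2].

X[k] = Σ(n=0 to 5) x[n] · ω_6^(nk)
where ω_6 = e^(-2πi/6)

Computing each X[k]:
X[0] = 4
X[1] = 2.0000-5.1962i
X[2] = -2.0000+5.1962i
X[3] = -4
X[4] = -2.0000-5.1962i
X[5] = 2.0000+5.1962i

X = [4, 2.0000-5.1962i, -2.0000+5.1962i, -4, -2.0000-5.1962i, 2.0000+5.1962i]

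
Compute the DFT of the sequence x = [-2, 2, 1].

X[k] = Σ(n=0 to 2) x[n] · ω_3^(nk)
where ω_3 = e^(-2πi/3)

Computing each X[k]:
X[0] = 1
X[1] = -3.5000-0.8660i
X[2] = -3.5000+0.8660i

X = [1, -3.5000-0.8660i, -3.5000+0.8660i]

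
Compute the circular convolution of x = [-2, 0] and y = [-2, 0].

(x ⊛ y)[n] = Σ(m=0 to 1) x[m] · y[(n-m) mod 2]

Computing each output sample:
(x ⊛ y)[0] = 4
(x ⊛ y)[1] = 0

x ⊛ y = [4, 0]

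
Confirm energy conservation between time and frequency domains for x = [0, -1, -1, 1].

Time domain:
Σ|x[n]|² = |0|² + |-1|² + |-1|² + |1|² = 3.0000

Frequency domain:
(1/4)Σ|X[k]|² = (1/4)(|-1|² + |1+2i|² + |-1|² + |1-2i|²) = (1/4)·12.0000 = 3.0000

Both sides agree, confirming Parseval's theorem.

Σ|x[n]|² = (1/N)Σ|X[k]|² = 3.0000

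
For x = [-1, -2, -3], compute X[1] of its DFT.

X[1] = Σ(n=0 to 2) x[n] · ω_3^(1n) where ω_3 = e^(-2πi/3)
= (-1)·ω_3^0 + (-2)·ω_3^1 + (-3)·ω_3^2

X[1] = 1.5000-0.8660i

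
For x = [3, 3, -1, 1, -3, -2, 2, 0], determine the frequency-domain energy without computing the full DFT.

Parseval: Σ|x[n]|² = (1/N)Σ|X[k]|², so Σ|X[k]|² = N·Σ|x[n]|² = 8·37.0000

Σ|X[k]|² = N·Σ|x[n]|² = 8·37.0000 = 296.0000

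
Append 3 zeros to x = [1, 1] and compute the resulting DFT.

Original 2-point DFT: [2, 0]
Zero-padded 5-point DFT provides frequency interpolation.

DFT_5([x, 0, ...]) = [2, 1.3090-0.9511i, 0.1910-0.5878i, 0.1910+0.5878i, 1.3090+0.9511i]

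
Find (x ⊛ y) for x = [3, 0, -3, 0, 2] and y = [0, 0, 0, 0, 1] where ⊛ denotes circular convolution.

(x ⊛ y)[n] = Σ(m=0 to 4) x[m] · y[(n-m) mod 5]

Computing each output sample:
(x ⊛ y)[0] = 0
(x ⊛ y)[1] = -3
(x ⊛ y)[2] = 0
(x ⊛ y)[3] = 2
(x ⊛ y)[4] = 3

x ⊛ y = [0, -3, 0, 2, 3]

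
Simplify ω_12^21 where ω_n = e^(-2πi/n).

Since ω_12^12 = 1, powers reduce modulo 12.
21 mod 12 = 9
So ω_12^21 = ω_12^9 = e^(-2πi·9/12)

ω_12^21 = ω_12^9 = 1i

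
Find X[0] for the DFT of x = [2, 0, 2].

X[0] = Σ(n=0 to 2) x[n] · ω_3^0 = Σ x[n]
= (2) + (0) + (2)

X[0] = 4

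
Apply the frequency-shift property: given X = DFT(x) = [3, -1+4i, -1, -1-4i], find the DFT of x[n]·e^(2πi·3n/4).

Modulation property: DFT(ω_4^(-3n)·x[n]) = X[(k-3) mod 4], so circularly shift X by 3 positions.

X[k-3] = [-1+4i, -1, -1-4i, 3]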